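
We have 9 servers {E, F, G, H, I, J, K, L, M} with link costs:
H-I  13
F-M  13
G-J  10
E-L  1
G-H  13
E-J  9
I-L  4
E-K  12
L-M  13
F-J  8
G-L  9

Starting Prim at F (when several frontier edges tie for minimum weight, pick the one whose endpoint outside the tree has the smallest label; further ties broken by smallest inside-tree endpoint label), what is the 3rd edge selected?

E-L

Grow the tree from F using Prim:
Step 1: frontier [F-J 8, F-M 13] → take F-J (8); add J.
Step 2: frontier [F-M 13, E-J 9, G-J 10] → take E-J (9); add E.
Step 3: frontier [E-L 1, E-K 12, F-M 13, G-J 10] → take E-L (1); add L.
Step 4: frontier [E-K 12, F-M 13, G-J 10, I-L 4, G-L 9, L-M 13] → take I-L (4); add I.
Step 5: frontier [E-K 12, F-M 13, H-I 13, G-J 10, G-L 9, L-M 13] → take G-L (9); add G.
Step 6: frontier [E-K 12, F-M 13, G-H 13, H-I 13, L-M 13] → take E-K (12); add K.
Step 7: frontier [F-M 13, G-H 13, H-I 13, L-M 13] → take G-H (13); add H.
Step 8: frontier [F-M 13, L-M 13] → take F-M (13); add M.
The 3rd edge added is E-L.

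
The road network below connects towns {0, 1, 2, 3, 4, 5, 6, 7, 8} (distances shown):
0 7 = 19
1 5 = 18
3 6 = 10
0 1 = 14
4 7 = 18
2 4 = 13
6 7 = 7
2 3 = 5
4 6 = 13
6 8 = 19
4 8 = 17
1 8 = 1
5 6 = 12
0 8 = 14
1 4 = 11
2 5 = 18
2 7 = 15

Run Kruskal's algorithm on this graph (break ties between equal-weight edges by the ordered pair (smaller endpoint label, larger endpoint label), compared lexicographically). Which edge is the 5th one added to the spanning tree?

1-4

Sort edges by weight, then run Kruskal:
1 8 (1): add — endpoints in different components.
2 3 (5): add — endpoints in different components.
6 7 (7): add — endpoints in different components.
3 6 (10): add — endpoints in different components.
1 4 (11): add — endpoints in different components.
5 6 (12): add — endpoints in different components.
2 4 (13): add — endpoints in different components.
4 6 (13): skip — 4 and 6 already connected.
0 1 (14): add — endpoints in different components.
The 5th edge added is 1 4.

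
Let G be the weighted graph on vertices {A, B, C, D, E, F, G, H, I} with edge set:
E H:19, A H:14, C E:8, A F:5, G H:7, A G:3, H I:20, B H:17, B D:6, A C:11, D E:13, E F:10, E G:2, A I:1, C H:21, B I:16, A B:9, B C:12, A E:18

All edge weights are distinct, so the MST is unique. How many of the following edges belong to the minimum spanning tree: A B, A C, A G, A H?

2

Kruskal: consider edges lightest-first.
A I (1): add — endpoints in different components.
E G (2): add — endpoints in different components.
A G (3): add — endpoints in different components.
A F (5): add — endpoints in different components.
B D (6): add — endpoints in different components.
G H (7): add — endpoints in different components.
C E (8): add — endpoints in different components.
A B (9): add — endpoints in different components.
MST edge set: {A I, E G, A G, A F, B D, G H, C E, A B}.
Of the listed edges, {A B, A G} are in the MST → 2.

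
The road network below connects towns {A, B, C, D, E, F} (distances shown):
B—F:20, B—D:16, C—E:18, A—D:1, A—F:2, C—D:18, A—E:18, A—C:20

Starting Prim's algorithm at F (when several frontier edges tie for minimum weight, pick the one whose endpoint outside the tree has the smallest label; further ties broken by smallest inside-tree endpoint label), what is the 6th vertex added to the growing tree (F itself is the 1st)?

Grow the tree from F using Prim:
Step 1: frontier [A—F 2, B—F 20] → take A—F (2); add A.
Step 2: frontier [A—D 1, A—E 18, A—C 20, B—F 20] → take A—D (1); add D.
Step 3: frontier [A—E 18, A—C 20, B—D 16, C—D 18, B—F 20] → take B—D (16); add B.
Step 4: frontier [A—E 18, A—C 20, C—D 18] → take C—D (18); add C.
Step 5: frontier [A—E 18, C—E 18] → take A—E (18); add E.
Vertex order: F, A, D, B, C, E. The 6th vertex is E.

E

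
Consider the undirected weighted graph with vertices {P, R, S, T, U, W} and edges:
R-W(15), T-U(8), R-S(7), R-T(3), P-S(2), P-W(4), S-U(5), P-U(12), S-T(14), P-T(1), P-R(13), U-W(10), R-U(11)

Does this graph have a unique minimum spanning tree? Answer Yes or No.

Yes

Kruskal's algorithm — process edges by increasing weight (ties by edge label):
P-T (1): add. Components now {W} {P,T} {S} {R} {U}
P-S (2): add. Components now {W} {P,S,T} {R} {U}
R-T (3): add. Components now {W} {P,R,S,T} {U}
P-W (4): add. Components now {P,R,S,T,W} {U}
S-U (5): add. Components now {P,R,S,T,U,W}
Every non-tree edge has weight strictly greater than the heaviest edge on the tree path between its endpoints, so the MST is unique.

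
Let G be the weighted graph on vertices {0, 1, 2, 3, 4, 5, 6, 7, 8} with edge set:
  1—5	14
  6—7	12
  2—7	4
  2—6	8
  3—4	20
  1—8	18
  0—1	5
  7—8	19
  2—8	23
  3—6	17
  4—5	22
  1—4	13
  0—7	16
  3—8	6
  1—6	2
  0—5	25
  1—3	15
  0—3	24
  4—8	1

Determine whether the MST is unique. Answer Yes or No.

Yes

Kruskal's algorithm — process edges by increasing weight (ties by edge label):
4—8 (1): add — endpoints in different components.
1—6 (2): add — endpoints in different components.
2—7 (4): add — endpoints in different components.
0—1 (5): add — endpoints in different components.
3—8 (6): add — endpoints in different components.
2—6 (8): add — endpoints in different components.
6—7 (12): skip — 6 and 7 already connected.
1—4 (13): add — endpoints in different components.
1—5 (14): add — endpoints in different components.
Every non-tree edge has weight strictly greater than the heaviest edge on the tree path between its endpoints, so the MST is unique.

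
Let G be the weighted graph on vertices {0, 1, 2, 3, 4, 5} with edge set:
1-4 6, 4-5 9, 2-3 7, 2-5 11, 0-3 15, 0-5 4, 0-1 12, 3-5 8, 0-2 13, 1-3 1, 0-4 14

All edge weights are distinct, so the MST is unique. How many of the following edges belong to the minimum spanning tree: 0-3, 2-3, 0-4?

Kruskal's algorithm — process edges by increasing weight (ties by edge label):
1-3 (1): add. Components now {0} {1,3} {2} {4} {5}
0-5 (4): add. Components now {0,5} {1,3} {2} {4}
1-4 (6): add. Components now {0,5} {1,3,4} {2}
2-3 (7): add. Components now {0,5} {1,2,3,4}
3-5 (8): add. Components now {0,1,2,3,4,5}
MST edge set: {1-3, 0-5, 1-4, 2-3, 3-5}.
Of the listed edges, {2-3} are in the MST → 1.

1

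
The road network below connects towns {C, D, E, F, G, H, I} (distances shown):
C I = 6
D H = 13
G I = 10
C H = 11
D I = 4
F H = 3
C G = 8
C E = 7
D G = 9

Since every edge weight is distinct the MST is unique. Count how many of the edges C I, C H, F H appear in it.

3

Sort edges by weight, then run Kruskal:
F H (3): add — endpoints in different components.
D I (4): add — endpoints in different components.
C I (6): add — endpoints in different components.
C E (7): add — endpoints in different components.
C G (8): add — endpoints in different components.
D G (9): skip — D and G already connected.
G I (10): skip — G and I already connected.
C H (11): add — endpoints in different components.
MST edge set: {F H, D I, C I, C E, C G, C H}.
Of the listed edges, {C I, C H, F H} are in the MST → 3.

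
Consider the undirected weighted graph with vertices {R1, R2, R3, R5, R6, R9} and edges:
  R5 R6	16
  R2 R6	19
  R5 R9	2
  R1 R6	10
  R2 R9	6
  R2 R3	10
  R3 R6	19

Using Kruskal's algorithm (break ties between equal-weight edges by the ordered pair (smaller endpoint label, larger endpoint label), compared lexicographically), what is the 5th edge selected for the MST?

Kruskal: consider edges lightest-first.
R5 R9 (2): add. Components now {R3} {R6} {R1} {R2} {R5,R9}
R2 R9 (6): add. Components now {R3} {R6} {R1} {R2,R5,R9}
R1 R6 (10): add. Components now {R3} {R1,R6} {R2,R5,R9}
R2 R3 (10): add. Components now {R2,R3,R5,R9} {R1,R6}
R5 R6 (16): add. Components now {R1,R2,R3,R5,R6,R9}
The 5th edge added is R5 R6.

R5-R6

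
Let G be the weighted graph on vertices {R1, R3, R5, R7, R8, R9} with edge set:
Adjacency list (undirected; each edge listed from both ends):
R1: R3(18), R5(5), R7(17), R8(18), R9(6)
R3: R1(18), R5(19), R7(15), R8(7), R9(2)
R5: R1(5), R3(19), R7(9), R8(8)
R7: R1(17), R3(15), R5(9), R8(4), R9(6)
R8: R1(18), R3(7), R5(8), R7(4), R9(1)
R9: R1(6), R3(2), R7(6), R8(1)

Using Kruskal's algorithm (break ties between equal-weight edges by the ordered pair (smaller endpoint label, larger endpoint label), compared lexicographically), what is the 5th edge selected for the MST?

R1-R9

Kruskal's algorithm — process edges by increasing weight (ties by edge label):
R8—R9 (1): add. Components now {R1} {R8,R9} {R5} {R3} {R7}
R3—R9 (2): add. Components now {R1} {R3,R8,R9} {R5} {R7}
R7—R8 (4): add. Components now {R1} {R3,R7,R8,R9} {R5}
R1—R5 (5): add. Components now {R1,R5} {R3,R7,R8,R9}
R1—R9 (6): add. Components now {R1,R3,R5,R7,R8,R9}
The 5th edge added is R1—R9.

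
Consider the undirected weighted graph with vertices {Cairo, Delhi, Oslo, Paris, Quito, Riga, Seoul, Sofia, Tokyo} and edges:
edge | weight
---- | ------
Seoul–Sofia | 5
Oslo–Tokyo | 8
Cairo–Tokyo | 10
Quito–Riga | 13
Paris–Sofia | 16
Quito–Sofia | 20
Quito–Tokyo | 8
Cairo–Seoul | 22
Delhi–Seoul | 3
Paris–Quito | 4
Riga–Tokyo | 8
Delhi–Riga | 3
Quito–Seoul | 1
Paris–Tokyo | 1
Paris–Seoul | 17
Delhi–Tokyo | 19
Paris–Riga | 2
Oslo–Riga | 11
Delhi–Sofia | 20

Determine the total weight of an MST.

Kruskal: consider edges lightest-first.
Paris–Tokyo (1): add — endpoints in different components.
Quito–Seoul (1): add — endpoints in different components.
Paris–Riga (2): add — endpoints in different components.
Delhi–Riga (3): add — endpoints in different components.
Delhi–Seoul (3): add — endpoints in different components.
Paris–Quito (4): skip — Paris and Quito already connected.
Seoul–Sofia (5): add — endpoints in different components.
Oslo–Tokyo (8): add — endpoints in different components.
Quito–Tokyo (8): skip — Tokyo and Quito already connected.
Riga–Tokyo (8): skip — Riga and Tokyo already connected.
Cairo–Tokyo (10): add — endpoints in different components.
MST edges: Paris–Tokyo, Quito–Seoul, Paris–Riga, Delhi–Riga, Delhi–Seoul, Seoul–Sofia, Oslo–Tokyo, Cairo–Tokyo; total weight 1+1+2+3+3+5+8+10 = 33.

33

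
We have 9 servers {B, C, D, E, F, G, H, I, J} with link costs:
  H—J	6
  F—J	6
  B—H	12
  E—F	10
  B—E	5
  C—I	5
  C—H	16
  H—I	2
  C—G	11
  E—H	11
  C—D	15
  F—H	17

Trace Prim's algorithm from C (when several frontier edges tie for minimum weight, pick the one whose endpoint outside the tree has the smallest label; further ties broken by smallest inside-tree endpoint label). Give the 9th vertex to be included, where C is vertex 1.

Prim, starting at C.
Step 1: frontier [C—I 5, C—G 11, C—D 15, C—H 16] → take C—I (5); add I.
Step 2: frontier [C—G 11, C—D 15, C—H 16, H—I 2] → take H—I (2); add H.
Step 3: frontier [C—G 11, C—D 15, H—J 6, E—H 11, B—H 12, F—H 17] → take H—J (6); add J.
Step 4: frontier [C—G 11, C—D 15, E—H 11, B—H 12, F—H 17, F—J 6] → take F—J (6); add F.
Step 5: frontier [C—G 11, C—D 15, E—F 10, E—H 11, B—H 12] → take E—F (10); add E.
Step 6: frontier [C—G 11, C—D 15, B—E 5, B—H 12] → take B—E (5); add B.
Step 7: frontier [C—G 11, C—D 15] → take C—G (11); add G.
Step 8: frontier [C—D 15] → take C—D (15); add D.
Vertex order: C, I, H, J, F, E, B, G, D. The 9th vertex is D.

D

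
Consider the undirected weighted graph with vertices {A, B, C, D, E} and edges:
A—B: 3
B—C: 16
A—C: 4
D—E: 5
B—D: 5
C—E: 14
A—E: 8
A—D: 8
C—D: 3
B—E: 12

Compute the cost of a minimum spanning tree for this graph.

Sort edges by weight, then run Kruskal:
A—B (3): add. Components now {A,B} {C} {D} {E}
C—D (3): add. Components now {A,B} {C,D} {E}
A—C (4): add. Components now {A,B,C,D} {E}
B—D (5): skip — B and D already connected.
D—E (5): add. Components now {A,B,C,D,E}
MST edges: A—B, C—D, A—C, D—E; total weight 3+3+4+5 = 15.

15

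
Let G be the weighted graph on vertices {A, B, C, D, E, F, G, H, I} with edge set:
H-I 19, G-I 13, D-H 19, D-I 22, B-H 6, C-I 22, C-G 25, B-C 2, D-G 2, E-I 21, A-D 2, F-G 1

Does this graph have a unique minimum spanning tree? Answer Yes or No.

No

Sort edges by weight, then run Kruskal:
F-G (1): add — endpoints in different components.
A-D (2): add — endpoints in different components.
B-C (2): add — endpoints in different components.
D-G (2): add — endpoints in different components.
B-H (6): add — endpoints in different components.
G-I (13): add — endpoints in different components.
D-H (19): add — endpoints in different components.
H-I (19): skip — H and I already connected.
E-I (21): add — endpoints in different components.
Non-tree edge H-I has weight 19, equal to the heaviest edge on its tree cycle — swapping gives another MST of the same weight. Not unique.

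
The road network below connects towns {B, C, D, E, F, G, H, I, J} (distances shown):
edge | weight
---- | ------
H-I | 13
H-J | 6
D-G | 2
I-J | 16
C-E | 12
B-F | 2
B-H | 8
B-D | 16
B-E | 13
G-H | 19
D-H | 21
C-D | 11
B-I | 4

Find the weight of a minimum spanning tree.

Kruskal: consider edges lightest-first.
B-F (2): add — endpoints in different components.
D-G (2): add — endpoints in different components.
B-I (4): add — endpoints in different components.
H-J (6): add — endpoints in different components.
B-H (8): add — endpoints in different components.
C-D (11): add — endpoints in different components.
C-E (12): add — endpoints in different components.
B-E (13): add — endpoints in different components.
MST edges: B-F, D-G, B-I, H-J, B-H, C-D, C-E, B-E; total weight 2+2+4+6+8+11+12+13 = 58.

58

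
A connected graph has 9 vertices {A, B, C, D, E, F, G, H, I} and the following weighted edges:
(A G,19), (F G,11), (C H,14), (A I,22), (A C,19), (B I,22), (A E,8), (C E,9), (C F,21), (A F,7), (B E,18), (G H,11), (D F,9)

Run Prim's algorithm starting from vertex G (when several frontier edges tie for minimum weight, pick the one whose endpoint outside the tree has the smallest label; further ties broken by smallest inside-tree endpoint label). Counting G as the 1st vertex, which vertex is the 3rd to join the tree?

A

Prim's algorithm from G:
Step 1: cheapest edge leaving the tree is F G (11); add F.
Step 2: cheapest edge leaving the tree is A F (7); add A.
Step 3: cheapest edge leaving the tree is A E (8); add E.
Step 4: cheapest edge leaving the tree is C E (9); add C.
Step 5: cheapest edge leaving the tree is D F (9); add D.
Step 6: cheapest edge leaving the tree is G H (11); add H.
Step 7: cheapest edge leaving the tree is B E (18); add B.
Step 8: cheapest edge leaving the tree is A I (22); add I.
Vertex order: G, F, A, E, C, D, H, B, I. The 3rd vertex is A.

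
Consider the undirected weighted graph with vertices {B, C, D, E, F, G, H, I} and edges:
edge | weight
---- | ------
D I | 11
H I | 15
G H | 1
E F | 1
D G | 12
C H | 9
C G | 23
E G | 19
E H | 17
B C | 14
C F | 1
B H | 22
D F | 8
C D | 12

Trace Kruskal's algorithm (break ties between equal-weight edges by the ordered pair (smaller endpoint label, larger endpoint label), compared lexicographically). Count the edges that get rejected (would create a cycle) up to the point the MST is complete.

Sort edges by weight, then run Kruskal:
C F (1): add — endpoints in different components.
E F (1): add — endpoints in different components.
G H (1): add — endpoints in different components.
D F (8): add — endpoints in different components.
C H (9): add — endpoints in different components.
D I (11): add — endpoints in different components.
C D (12): skip — C and D already connected.
D G (12): skip — D and G already connected.
B C (14): add — endpoints in different components.
Edges rejected before the tree was complete: 2.

2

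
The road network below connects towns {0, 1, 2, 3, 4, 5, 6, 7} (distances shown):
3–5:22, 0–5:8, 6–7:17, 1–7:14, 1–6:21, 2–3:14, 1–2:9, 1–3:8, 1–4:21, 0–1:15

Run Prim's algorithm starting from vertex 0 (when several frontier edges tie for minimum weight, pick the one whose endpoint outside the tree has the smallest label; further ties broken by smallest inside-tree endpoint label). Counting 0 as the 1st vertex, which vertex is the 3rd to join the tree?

1

Grow the tree from 0 using Prim:
Step 1: frontier [0–5 8, 0–1 15] → take 0–5 (8); add 5.
Step 2: frontier [0–1 15, 3–5 22] → take 0–1 (15); add 1.
Step 3: frontier [1–3 8, 1–2 9, 1–7 14, 1–4 21, 1–6 21, 3–5 22] → take 1–3 (8); add 3.
Step 4: frontier [1–2 9, 1–7 14, 1–4 21, 1–6 21, 2–3 14] → take 1–2 (9); add 2.
Step 5: frontier [1–7 14, 1–4 21, 1–6 21] → take 1–7 (14); add 7.
Step 6: frontier [1–4 21, 1–6 21, 6–7 17] → take 6–7 (17); add 6.
Step 7: frontier [1–4 21] → take 1–4 (21); add 4.
Vertex order: 0, 5, 1, 3, 2, 7, 6, 4. The 3rd vertex is 1.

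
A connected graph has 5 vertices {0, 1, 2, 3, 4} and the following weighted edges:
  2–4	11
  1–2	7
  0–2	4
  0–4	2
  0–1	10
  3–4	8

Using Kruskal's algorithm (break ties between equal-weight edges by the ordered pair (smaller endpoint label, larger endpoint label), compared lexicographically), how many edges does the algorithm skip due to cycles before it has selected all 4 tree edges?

Kruskal's algorithm — process edges by increasing weight (ties by edge label):
0–4 (2): add. Components now {0,4} {1} {2} {3}
0–2 (4): add. Components now {0,2,4} {1} {3}
1–2 (7): add. Components now {0,1,2,4} {3}
3–4 (8): add. Components now {0,1,2,3,4}
Edges rejected before the tree was complete: 0.

0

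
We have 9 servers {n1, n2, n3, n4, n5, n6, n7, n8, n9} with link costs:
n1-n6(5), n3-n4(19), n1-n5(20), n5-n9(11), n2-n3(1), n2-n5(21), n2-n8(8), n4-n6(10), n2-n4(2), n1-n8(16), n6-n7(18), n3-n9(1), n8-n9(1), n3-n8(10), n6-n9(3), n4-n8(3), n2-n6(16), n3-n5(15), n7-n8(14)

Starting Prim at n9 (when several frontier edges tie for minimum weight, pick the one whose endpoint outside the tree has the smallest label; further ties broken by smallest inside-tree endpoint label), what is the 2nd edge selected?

n2-n3

Grow the tree from n9 using Prim:
Step 1: cheapest edge leaving the tree is n3-n9 (1); add n3.
Step 2: cheapest edge leaving the tree is n2-n3 (1); add n2.
Step 3: cheapest edge leaving the tree is n8-n9 (1); add n8.
Step 4: cheapest edge leaving the tree is n2-n4 (2); add n4.
Step 5: cheapest edge leaving the tree is n6-n9 (3); add n6.
Step 6: cheapest edge leaving the tree is n1-n6 (5); add n1.
Step 7: cheapest edge leaving the tree is n5-n9 (11); add n5.
Step 8: cheapest edge leaving the tree is n7-n8 (14); add n7.
The 2nd edge added is n2-n3.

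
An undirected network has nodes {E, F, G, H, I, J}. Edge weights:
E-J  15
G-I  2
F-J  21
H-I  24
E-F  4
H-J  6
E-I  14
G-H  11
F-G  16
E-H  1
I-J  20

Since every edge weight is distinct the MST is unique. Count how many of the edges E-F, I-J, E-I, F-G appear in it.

Kruskal's algorithm — process edges by increasing weight (ties by edge label):
E-H (1): add — endpoints in different components.
G-I (2): add — endpoints in different components.
E-F (4): add — endpoints in different components.
H-J (6): add — endpoints in different components.
G-H (11): add — endpoints in different components.
MST edge set: {E-H, G-I, E-F, H-J, G-H}.
Of the listed edges, {E-F} are in the MST → 1.

1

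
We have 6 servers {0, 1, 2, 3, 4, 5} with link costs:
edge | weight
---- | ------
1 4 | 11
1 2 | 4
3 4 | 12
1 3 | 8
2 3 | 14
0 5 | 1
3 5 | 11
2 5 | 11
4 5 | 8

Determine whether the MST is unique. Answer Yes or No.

No

Kruskal: consider edges lightest-first.
0 5 (1): add — endpoints in different components.
1 2 (4): add — endpoints in different components.
1 3 (8): add — endpoints in different components.
4 5 (8): add — endpoints in different components.
1 4 (11): add — endpoints in different components.
Non-tree edge 2 5 has weight 11, equal to the heaviest edge on its tree cycle — swapping gives another MST of the same weight. Not unique.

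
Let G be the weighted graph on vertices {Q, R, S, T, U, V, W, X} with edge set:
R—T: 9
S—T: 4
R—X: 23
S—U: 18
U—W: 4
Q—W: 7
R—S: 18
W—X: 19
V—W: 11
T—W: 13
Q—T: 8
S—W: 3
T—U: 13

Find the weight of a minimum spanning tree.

57

Sort edges by weight, then run Kruskal:
S—W (3): add — endpoints in different components.
S—T (4): add — endpoints in different components.
U—W (4): add — endpoints in different components.
Q—W (7): add — endpoints in different components.
Q—T (8): skip — Q and T already connected.
R—T (9): add — endpoints in different components.
V—W (11): add — endpoints in different components.
T—U (13): skip — U and T already connected.
T—W (13): skip — T and W already connected.
R—S (18): skip — S and R already connected.
S—U (18): skip — S and U already connected.
W—X (19): add — endpoints in different components.
MST edges: S—W, S—T, U—W, Q—W, R—T, V—W, W—X; total weight 3+4+4+7+9+11+19 = 57.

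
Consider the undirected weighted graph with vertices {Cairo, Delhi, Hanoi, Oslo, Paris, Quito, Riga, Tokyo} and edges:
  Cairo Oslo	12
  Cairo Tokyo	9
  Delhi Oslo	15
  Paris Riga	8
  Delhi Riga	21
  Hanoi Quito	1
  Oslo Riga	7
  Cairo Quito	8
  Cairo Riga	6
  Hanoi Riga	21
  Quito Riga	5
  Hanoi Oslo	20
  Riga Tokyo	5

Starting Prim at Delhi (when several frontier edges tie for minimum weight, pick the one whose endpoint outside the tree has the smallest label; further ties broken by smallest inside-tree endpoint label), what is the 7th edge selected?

Paris-Riga

Prim, starting at Delhi.
Step 1: cheapest edge leaving the tree is Delhi Oslo (15); add Oslo.
Step 2: cheapest edge leaving the tree is Oslo Riga (7); add Riga.
Step 3: cheapest edge leaving the tree is Quito Riga (5); add Quito.
Step 4: cheapest edge leaving the tree is Hanoi Quito (1); add Hanoi.
Step 5: cheapest edge leaving the tree is Riga Tokyo (5); add Tokyo.
Step 6: cheapest edge leaving the tree is Cairo Riga (6); add Cairo.
Step 7: cheapest edge leaving the tree is Paris Riga (8); add Paris.
The 7th edge added is Paris Riga.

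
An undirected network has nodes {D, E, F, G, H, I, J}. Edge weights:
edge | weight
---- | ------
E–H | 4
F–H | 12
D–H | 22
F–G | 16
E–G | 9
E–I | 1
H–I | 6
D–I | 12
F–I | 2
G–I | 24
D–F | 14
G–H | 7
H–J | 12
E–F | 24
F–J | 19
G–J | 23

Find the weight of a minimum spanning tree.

38

Kruskal's algorithm — process edges by increasing weight (ties by edge label):
E–I (1): add — endpoints in different components.
F–I (2): add — endpoints in different components.
E–H (4): add — endpoints in different components.
H–I (6): skip — H and I already connected.
G–H (7): add — endpoints in different components.
E–G (9): skip — E and G already connected.
D–I (12): add — endpoints in different components.
F–H (12): skip — F and H already connected.
H–J (12): add — endpoints in different components.
MST edges: E–I, F–I, E–H, G–H, D–I, H–J; total weight 1+2+4+7+12+12 = 38.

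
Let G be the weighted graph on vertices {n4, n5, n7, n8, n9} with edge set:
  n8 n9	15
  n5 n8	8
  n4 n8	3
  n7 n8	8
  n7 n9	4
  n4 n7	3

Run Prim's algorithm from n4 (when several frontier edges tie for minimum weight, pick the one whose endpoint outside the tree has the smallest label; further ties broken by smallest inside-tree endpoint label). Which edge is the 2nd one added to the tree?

Prim, starting at n4.
Step 1: frontier [n4 n7 3, n4 n8 3] → take n4 n7 (3); add n7.
Step 2: frontier [n4 n8 3, n7 n9 4, n7 n8 8] → take n4 n8 (3); add n8.
Step 3: frontier [n7 n9 4, n5 n8 8, n8 n9 15] → take n7 n9 (4); add n9.
Step 4: frontier [n5 n8 8] → take n5 n8 (8); add n5.
The 2nd edge added is n4 n8.

n4-n8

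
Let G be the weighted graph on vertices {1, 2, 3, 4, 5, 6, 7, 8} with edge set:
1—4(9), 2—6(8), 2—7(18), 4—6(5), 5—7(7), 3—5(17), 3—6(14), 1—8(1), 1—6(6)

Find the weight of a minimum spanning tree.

Kruskal's algorithm — process edges by increasing weight (ties by edge label):
1—8 (1): add — endpoints in different components.
4—6 (5): add — endpoints in different components.
1—6 (6): add — endpoints in different components.
5—7 (7): add — endpoints in different components.
2—6 (8): add — endpoints in different components.
1—4 (9): skip — 1 and 4 already connected.
3—6 (14): add — endpoints in different components.
3—5 (17): add — endpoints in different components.
MST edges: 1—8, 4—6, 1—6, 5—7, 2—6, 3—6, 3—5; total weight 1+5+6+7+8+14+17 = 58.

58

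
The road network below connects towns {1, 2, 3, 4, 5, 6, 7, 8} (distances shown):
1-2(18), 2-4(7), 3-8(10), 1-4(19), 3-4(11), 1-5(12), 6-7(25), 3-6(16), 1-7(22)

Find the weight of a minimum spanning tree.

Kruskal: consider edges lightest-first.
2-4 (7): add — endpoints in different components.
3-8 (10): add — endpoints in different components.
3-4 (11): add — endpoints in different components.
1-5 (12): add — endpoints in different components.
3-6 (16): add — endpoints in different components.
1-2 (18): add — endpoints in different components.
1-4 (19): skip — 1 and 4 already connected.
1-7 (22): add — endpoints in different components.
MST edges: 2-4, 3-8, 3-4, 1-5, 3-6, 1-2, 1-7; total weight 7+10+11+12+16+18+22 = 96.

96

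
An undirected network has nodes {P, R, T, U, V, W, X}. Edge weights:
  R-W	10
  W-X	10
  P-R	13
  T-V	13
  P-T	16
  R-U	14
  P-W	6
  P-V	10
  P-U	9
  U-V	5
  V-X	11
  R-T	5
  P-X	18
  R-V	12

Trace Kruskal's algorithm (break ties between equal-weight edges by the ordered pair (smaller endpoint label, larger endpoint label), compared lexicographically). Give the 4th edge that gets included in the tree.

P-U

Sort edges by weight, then run Kruskal:
R-T (5): add. Components now {P} {R,T} {V} {X} {W} {U}
U-V (5): add. Components now {P} {R,T} {U,V} {X} {W}
P-W (6): add. Components now {P,W} {R,T} {U,V} {X}
P-U (9): add. Components now {P,U,V,W} {R,T} {X}
P-V (10): skip — P and V already connected.
R-W (10): add. Components now {P,R,T,U,V,W} {X}
W-X (10): add. Components now {P,R,T,U,V,W,X}
The 4th edge added is P-U.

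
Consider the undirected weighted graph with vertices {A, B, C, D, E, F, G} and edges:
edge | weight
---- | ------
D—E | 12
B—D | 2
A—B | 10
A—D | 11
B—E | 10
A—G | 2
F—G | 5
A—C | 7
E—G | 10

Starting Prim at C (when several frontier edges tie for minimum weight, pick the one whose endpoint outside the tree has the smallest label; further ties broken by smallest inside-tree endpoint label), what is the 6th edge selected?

Grow the tree from C using Prim:
Step 1: cheapest edge leaving the tree is A—C (7); add A.
Step 2: cheapest edge leaving the tree is A—G (2); add G.
Step 3: cheapest edge leaving the tree is F—G (5); add F.
Step 4: cheapest edge leaving the tree is A—B (10); add B.
Step 5: cheapest edge leaving the tree is B—D (2); add D.
Step 6: cheapest edge leaving the tree is B—E (10); add E.
The 6th edge added is B—E.

B-E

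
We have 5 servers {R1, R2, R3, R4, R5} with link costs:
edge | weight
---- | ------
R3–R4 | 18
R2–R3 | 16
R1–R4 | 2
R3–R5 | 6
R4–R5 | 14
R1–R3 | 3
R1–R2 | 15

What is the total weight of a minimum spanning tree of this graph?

Prim, starting at R1.
Step 1: cheapest edge leaving the tree is R1–R4 (2); add R4.
Step 2: cheapest edge leaving the tree is R1–R3 (3); add R3.
Step 3: cheapest edge leaving the tree is R3–R5 (6); add R5.
Step 4: cheapest edge leaving the tree is R1–R2 (15); add R2.
MST edges: R1–R4, R1–R3, R3–R5, R1–R2; total weight 2+3+6+15 = 26.

26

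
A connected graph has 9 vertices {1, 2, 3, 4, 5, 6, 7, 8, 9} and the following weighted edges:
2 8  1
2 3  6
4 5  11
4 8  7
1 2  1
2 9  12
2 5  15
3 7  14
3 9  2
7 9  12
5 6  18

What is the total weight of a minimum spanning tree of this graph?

Prim's algorithm from 1:
Step 1: cheapest edge leaving the tree is 1 2 (1); add 2.
Step 2: cheapest edge leaving the tree is 2 8 (1); add 8.
Step 3: cheapest edge leaving the tree is 2 3 (6); add 3.
Step 4: cheapest edge leaving the tree is 3 9 (2); add 9.
Step 5: cheapest edge leaving the tree is 4 8 (7); add 4.
Step 6: cheapest edge leaving the tree is 4 5 (11); add 5.
Step 7: cheapest edge leaving the tree is 7 9 (12); add 7.
Step 8: cheapest edge leaving the tree is 5 6 (18); add 6.
MST edges: 1 2, 2 8, 2 3, 3 9, 4 8, 4 5, 7 9, 5 6; total weight 1+1+6+2+7+11+12+18 = 58.

58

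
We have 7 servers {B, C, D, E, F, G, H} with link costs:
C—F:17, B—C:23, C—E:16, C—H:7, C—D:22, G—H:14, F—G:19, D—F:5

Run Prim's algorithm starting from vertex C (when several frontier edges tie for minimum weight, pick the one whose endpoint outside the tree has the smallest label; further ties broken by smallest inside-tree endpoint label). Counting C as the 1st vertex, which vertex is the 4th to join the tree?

E

Grow the tree from C using Prim:
Step 1: cheapest edge leaving the tree is C—H (7); add H.
Step 2: cheapest edge leaving the tree is G—H (14); add G.
Step 3: cheapest edge leaving the tree is C—E (16); add E.
Step 4: cheapest edge leaving the tree is C—F (17); add F.
Step 5: cheapest edge leaving the tree is D—F (5); add D.
Step 6: cheapest edge leaving the tree is B—C (23); add B.
Vertex order: C, H, G, E, F, D, B. The 4th vertex is E.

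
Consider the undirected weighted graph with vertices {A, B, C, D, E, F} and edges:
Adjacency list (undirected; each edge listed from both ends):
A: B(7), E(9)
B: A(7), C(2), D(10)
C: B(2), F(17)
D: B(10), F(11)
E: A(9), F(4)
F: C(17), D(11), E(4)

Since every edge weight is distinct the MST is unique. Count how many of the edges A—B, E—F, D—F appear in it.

Sort edges by weight, then run Kruskal:
B—C (2): add. Components now {A} {B,C} {D} {E} {F}
E—F (4): add. Components now {A} {B,C} {D} {E,F}
A—B (7): add. Components now {A,B,C} {D} {E,F}
A—E (9): add. Components now {A,B,C,E,F} {D}
B—D (10): add. Components now {A,B,C,D,E,F}
MST edge set: {B—C, E—F, A—B, A—E, B—D}.
Of the listed edges, {A—B, E—F} are in the MST → 2.

2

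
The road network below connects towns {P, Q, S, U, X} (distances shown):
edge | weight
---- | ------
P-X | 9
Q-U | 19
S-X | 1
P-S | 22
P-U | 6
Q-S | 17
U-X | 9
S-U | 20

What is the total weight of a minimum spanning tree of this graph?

Prim's algorithm from S:
Step 1: frontier [S-X 1, Q-S 17, S-U 20, P-S 22] → take S-X (1); add X.
Step 2: frontier [Q-S 17, S-U 20, P-S 22, P-X 9, U-X 9] → take P-X (9); add P.
Step 3: frontier [P-U 6, Q-S 17, S-U 20, U-X 9] → take P-U (6); add U.
Step 4: frontier [Q-S 17, Q-U 19] → take Q-S (17); add Q.
MST edges: S-X, P-X, P-U, Q-S; total weight 1+9+6+17 = 33.

33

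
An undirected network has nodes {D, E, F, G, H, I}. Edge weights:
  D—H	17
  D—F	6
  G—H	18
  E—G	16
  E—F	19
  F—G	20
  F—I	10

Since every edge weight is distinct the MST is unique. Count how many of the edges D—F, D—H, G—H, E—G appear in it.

4

Kruskal: consider edges lightest-first.
D—F (6): add. Components now {D,F} {E} {G} {H} {I}
F—I (10): add. Components now {D,F,I} {E} {G} {H}
E—G (16): add. Components now {D,F,I} {E,G} {H}
D—H (17): add. Components now {D,F,H,I} {E,G}
G—H (18): add. Components now {D,E,F,G,H,I}
MST edge set: {D—F, F—I, E—G, D—H, G—H}.
Of the listed edges, {D—F, D—H, G—H, E—G} are in the MST → 4.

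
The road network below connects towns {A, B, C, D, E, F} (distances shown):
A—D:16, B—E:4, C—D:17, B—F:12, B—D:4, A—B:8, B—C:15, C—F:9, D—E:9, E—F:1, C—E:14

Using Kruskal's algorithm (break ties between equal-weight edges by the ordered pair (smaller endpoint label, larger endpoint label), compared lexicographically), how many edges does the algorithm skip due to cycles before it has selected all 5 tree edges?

Sort edges by weight, then run Kruskal:
E—F (1): add — endpoints in different components.
B—D (4): add — endpoints in different components.
B—E (4): add — endpoints in different components.
A—B (8): add — endpoints in different components.
C—F (9): add — endpoints in different components.
Edges rejected before the tree was complete: 0.

0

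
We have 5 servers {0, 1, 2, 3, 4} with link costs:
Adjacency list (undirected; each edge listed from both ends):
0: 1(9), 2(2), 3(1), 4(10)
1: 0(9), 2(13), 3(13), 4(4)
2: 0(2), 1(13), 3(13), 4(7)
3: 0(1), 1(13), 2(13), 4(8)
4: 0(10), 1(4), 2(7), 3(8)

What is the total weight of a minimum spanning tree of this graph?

Sort edges by weight, then run Kruskal:
0–3 (1): add — endpoints in different components.
0–2 (2): add — endpoints in different components.
1–4 (4): add — endpoints in different components.
2–4 (7): add — endpoints in different components.
MST edges: 0–3, 0–2, 1–4, 2–4; total weight 1+2+4+7 = 14.

14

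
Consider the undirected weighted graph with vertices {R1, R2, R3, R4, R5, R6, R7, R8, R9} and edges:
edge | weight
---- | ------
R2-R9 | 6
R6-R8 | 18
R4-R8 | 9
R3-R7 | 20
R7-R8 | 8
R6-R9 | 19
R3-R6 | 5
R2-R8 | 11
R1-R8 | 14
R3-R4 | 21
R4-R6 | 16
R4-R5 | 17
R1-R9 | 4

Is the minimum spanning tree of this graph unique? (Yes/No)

Yes

Sort edges by weight, then run Kruskal:
R1-R9 (4): add — endpoints in different components.
R3-R6 (5): add — endpoints in different components.
R2-R9 (6): add — endpoints in different components.
R7-R8 (8): add — endpoints in different components.
R4-R8 (9): add — endpoints in different components.
R2-R8 (11): add — endpoints in different components.
R1-R8 (14): skip — R1 and R8 already connected.
R4-R6 (16): add — endpoints in different components.
R4-R5 (17): add — endpoints in different components.
Every non-tree edge has weight strictly greater than the heaviest edge on the tree path between its endpoints, so the MST is unique.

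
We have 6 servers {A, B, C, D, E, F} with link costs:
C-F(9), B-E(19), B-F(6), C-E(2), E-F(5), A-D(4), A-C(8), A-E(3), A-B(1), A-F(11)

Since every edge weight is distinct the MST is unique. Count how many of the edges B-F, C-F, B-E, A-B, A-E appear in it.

Kruskal's algorithm — process edges by increasing weight (ties by edge label):
A-B (1): add — endpoints in different components.
C-E (2): add — endpoints in different components.
A-E (3): add — endpoints in different components.
A-D (4): add — endpoints in different components.
E-F (5): add — endpoints in different components.
MST edge set: {A-B, C-E, A-E, A-D, E-F}.
Of the listed edges, {A-B, A-E} are in the MST → 2.

2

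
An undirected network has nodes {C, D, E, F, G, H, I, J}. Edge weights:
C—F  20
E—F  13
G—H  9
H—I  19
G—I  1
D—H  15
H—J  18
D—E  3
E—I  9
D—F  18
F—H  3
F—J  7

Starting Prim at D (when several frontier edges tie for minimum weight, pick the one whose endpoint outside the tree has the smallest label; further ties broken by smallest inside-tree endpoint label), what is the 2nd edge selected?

Grow the tree from D using Prim:
Step 1: frontier [D—E 3, D—H 15, D—F 18] → take D—E (3); add E.
Step 2: frontier [D—H 15, D—F 18, E—I 9, E—F 13] → take E—I (9); add I.
Step 3: frontier [D—H 15, D—F 18, E—F 13, G—I 1, H—I 19] → take G—I (1); add G.
Step 4: frontier [D—H 15, D—F 18, E—F 13, G—H 9, H—I 19] → take G—H (9); add H.
Step 5: frontier [D—F 18, E—F 13, F—H 3, H—J 18] → take F—H (3); add F.
Step 6: frontier [F—J 7, C—F 20, H—J 18] → take F—J (7); add J.
Step 7: frontier [C—F 20] → take C—F (20); add C.
The 2nd edge added is E—I.

E-I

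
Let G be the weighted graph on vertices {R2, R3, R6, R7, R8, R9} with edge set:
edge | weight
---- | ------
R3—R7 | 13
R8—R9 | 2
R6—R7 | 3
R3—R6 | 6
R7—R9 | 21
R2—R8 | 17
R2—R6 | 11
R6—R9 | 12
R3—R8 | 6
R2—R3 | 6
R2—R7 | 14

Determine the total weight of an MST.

23

Sort edges by weight, then run Kruskal:
R8—R9 (2): add. Components now {R8,R9} {R7} {R6} {R2} {R3}
R6—R7 (3): add. Components now {R8,R9} {R6,R7} {R2} {R3}
R2—R3 (6): add. Components now {R8,R9} {R6,R7} {R2,R3}
R3—R6 (6): add. Components now {R8,R9} {R2,R3,R6,R7}
R3—R8 (6): add. Components now {R2,R3,R6,R7,R8,R9}
MST edges: R8—R9, R6—R7, R2—R3, R3—R6, R3—R8; total weight 2+3+6+6+6 = 23.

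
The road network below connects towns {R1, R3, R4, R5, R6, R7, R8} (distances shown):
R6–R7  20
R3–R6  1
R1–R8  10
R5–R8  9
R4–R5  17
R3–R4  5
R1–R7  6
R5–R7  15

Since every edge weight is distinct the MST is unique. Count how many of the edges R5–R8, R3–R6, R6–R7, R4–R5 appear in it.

Sort edges by weight, then run Kruskal:
R3–R6 (1): add — endpoints in different components.
R3–R4 (5): add — endpoints in different components.
R1–R7 (6): add — endpoints in different components.
R5–R8 (9): add — endpoints in different components.
R1–R8 (10): add — endpoints in different components.
R5–R7 (15): skip — R7 and R5 already connected.
R4–R5 (17): add — endpoints in different components.
MST edge set: {R3–R6, R3–R4, R1–R7, R5–R8, R1–R8, R4–R5}.
Of the listed edges, {R5–R8, R3–R6, R4–R5} are in the MST → 3.

3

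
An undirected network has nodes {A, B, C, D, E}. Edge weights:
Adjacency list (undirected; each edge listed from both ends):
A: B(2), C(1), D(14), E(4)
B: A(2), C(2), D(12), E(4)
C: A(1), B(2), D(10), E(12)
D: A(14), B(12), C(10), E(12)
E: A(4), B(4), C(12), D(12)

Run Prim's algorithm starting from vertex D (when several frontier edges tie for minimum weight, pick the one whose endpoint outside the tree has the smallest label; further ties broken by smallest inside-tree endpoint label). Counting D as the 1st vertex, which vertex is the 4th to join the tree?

B

Prim's algorithm from D:
Step 1: cheapest edge leaving the tree is C—D (10); add C.
Step 2: cheapest edge leaving the tree is A—C (1); add A.
Step 3: cheapest edge leaving the tree is A—B (2); add B.
Step 4: cheapest edge leaving the tree is A—E (4); add E.
Vertex order: D, C, A, B, E. The 4th vertex is B.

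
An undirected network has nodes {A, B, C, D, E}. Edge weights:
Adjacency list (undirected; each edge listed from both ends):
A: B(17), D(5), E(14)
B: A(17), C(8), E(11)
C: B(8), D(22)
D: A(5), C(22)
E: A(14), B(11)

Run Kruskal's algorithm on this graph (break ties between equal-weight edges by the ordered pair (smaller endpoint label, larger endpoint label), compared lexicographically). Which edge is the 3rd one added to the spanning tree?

Kruskal: consider edges lightest-first.
A D (5): add — endpoints in different components.
B C (8): add — endpoints in different components.
B E (11): add — endpoints in different components.
A E (14): add — endpoints in different components.
The 3rd edge added is B E.

B-E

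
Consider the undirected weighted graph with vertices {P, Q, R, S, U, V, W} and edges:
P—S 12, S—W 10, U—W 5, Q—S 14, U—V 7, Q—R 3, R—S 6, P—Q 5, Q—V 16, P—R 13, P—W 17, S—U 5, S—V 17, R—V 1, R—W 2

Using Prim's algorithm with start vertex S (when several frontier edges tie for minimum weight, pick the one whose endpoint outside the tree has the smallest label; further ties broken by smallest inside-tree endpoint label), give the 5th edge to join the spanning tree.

Q-R

Prim's algorithm from S:
Step 1: cheapest edge leaving the tree is S—U (5); add U.
Step 2: cheapest edge leaving the tree is U—W (5); add W.
Step 3: cheapest edge leaving the tree is R—W (2); add R.
Step 4: cheapest edge leaving the tree is R—V (1); add V.
Step 5: cheapest edge leaving the tree is Q—R (3); add Q.
Step 6: cheapest edge leaving the tree is P—Q (5); add P.
The 5th edge added is Q—R.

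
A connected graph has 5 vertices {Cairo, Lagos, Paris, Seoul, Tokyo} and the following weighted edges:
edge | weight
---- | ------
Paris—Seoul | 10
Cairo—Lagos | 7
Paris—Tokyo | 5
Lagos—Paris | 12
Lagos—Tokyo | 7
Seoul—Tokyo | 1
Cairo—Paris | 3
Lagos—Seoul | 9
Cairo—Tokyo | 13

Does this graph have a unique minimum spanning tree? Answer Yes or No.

No

Kruskal's algorithm — process edges by increasing weight (ties by edge label):
Seoul—Tokyo (1): add. Components now {Seoul,Tokyo} {Lagos} {Cairo} {Paris}
Cairo—Paris (3): add. Components now {Seoul,Tokyo} {Lagos} {Cairo,Paris}
Paris—Tokyo (5): add. Components now {Cairo,Paris,Seoul,Tokyo} {Lagos}
Cairo—Lagos (7): add. Components now {Cairo,Lagos,Paris,Seoul,Tokyo}
Non-tree edge Lagos—Tokyo has weight 7, equal to the heaviest edge on its tree cycle — swapping gives another MST of the same weight. Not unique.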